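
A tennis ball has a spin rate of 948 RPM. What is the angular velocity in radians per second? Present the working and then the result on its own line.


Convert RPM to rad/s: multiply by 2*pi and divide by 60
omega = 948 * 2 * pi / 60
= 99.274 rad/s

99.274 rad/s


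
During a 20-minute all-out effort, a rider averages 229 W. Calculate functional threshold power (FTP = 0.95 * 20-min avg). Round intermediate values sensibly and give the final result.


FTP = 0.95 * 229
= 217.55 W

217.55 W


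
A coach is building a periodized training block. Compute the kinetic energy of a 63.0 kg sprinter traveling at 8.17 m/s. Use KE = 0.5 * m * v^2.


Velocity squared = 66.7489
KE = 0.5 * 63.0 * 66.7489 = 2102.59 J

2102.59 J


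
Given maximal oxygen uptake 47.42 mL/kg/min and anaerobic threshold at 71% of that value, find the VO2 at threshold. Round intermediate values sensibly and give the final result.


Percentage as decimal = 0.71
VO2 at AT = 47.42 * 0.71 = 33.67 mL/kg/min

33.67 mL/kg/min


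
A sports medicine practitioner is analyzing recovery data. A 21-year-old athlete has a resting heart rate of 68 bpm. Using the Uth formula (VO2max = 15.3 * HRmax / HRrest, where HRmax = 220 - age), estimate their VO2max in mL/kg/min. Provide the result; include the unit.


HRmax = 220 - 21 = 199 bpm
Ratio = HRmax / HRrest = 199 / 68 = 2.9265
VO2max = 15.3 * 2.9265 = 44.78 mL/kg/min

44.78 mL/kg/min


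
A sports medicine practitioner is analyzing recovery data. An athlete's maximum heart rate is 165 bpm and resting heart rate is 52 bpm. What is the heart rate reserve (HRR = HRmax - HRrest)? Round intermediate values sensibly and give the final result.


HRR = HRmax - HRrest
= 165 - 52
= 113 bpm

113 bpm


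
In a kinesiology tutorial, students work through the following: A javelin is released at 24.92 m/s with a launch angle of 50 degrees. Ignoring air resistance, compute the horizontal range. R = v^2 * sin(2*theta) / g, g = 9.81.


Launch speed squared = 621.0064
sin(2 * 50 deg) = 0.984808
Range = 621.0064 * 0.984808 / 9.81
= 62.342 m

62.342 m


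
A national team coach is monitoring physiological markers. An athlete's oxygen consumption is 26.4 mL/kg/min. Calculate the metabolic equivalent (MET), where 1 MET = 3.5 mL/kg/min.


MET = VO2 / 3.5
= 26.4 / 3.5
= 7.54 METs

7.54 METs


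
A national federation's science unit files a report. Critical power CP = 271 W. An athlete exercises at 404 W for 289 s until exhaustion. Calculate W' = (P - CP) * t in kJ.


P - CP = 404 - 271 = 133 W
W' = 133 * 289 = 38437 J
= 38437 / 1000 = 38.437 kJ

38.437 kJ


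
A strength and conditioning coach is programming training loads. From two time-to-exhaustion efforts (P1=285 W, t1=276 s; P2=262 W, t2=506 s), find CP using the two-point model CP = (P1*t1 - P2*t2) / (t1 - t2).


Work in trial 1 = 78660 J
Work in trial 2 = 132572 J
Delta work = -53912 J
Delta time = -230 s
CP = -53912 / -230 = 234.4 W

234.4 W


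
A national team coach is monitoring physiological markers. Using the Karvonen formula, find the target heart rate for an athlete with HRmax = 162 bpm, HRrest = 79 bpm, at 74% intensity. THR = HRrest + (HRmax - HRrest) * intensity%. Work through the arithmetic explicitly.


HRR = 162 - 79 = 83
THR = 79 + 83 * 0.74
= 79 + 61.42
= 140.42 bpm

140.42 bpm


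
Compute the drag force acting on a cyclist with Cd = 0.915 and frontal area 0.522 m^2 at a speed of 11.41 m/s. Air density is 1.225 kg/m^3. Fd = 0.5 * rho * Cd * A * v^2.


Step 1: v^2 = 130.1881
Step 2: Fd = 0.5 * 1.225 * 0.915 * 0.522 * 130.1881
= 38.086 N

38.086 N


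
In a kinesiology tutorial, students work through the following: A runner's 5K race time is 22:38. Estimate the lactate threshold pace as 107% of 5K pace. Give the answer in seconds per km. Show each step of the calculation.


Total race time = 22*60 + 38 = 1358 seconds
5K pace = 1358 / 5 = 271.6 sec/km
LT pace = 271.6 * 1.07 = 290.61 sec/km

290.61 s/km


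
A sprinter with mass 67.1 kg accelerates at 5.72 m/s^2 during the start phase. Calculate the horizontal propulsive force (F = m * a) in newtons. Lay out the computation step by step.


F = m * a
= 67.1 * 5.72
= 383.81 N

383.81 N


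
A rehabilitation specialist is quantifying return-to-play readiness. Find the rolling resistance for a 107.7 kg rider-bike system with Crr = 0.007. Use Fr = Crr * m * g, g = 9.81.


m * g = 107.7 * 9.81 = 1056.537 N
Fr = 0.007 * 1056.537 = 7.396 N

7.396 N


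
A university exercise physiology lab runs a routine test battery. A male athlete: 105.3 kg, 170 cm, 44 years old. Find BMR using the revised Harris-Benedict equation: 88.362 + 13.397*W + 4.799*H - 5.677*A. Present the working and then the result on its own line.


Intercept = 88.362
Weight contribution = 13.397 * 105.3 = 1410.7041
Height contribution = 4.799 * 170 = 815.83
Age contribution = 5.677 * 44 = 249.788
BMR = 88.362 + 1410.7041 + 815.83 - 249.788
= 2065.11 kcal/day

2065.11 kcal/day


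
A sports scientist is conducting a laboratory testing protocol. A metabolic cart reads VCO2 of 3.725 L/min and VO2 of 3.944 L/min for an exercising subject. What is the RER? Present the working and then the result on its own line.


RER = VCO2 / VO2 = 3.725 / 3.944 = 0.9445

0.9445


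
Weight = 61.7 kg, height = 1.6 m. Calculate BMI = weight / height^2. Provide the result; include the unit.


height^2 = 1.6^2 = 2.56
BMI = 61.7 / 2.56 = 24.1 kg/m^2

24.1 kg/m^2


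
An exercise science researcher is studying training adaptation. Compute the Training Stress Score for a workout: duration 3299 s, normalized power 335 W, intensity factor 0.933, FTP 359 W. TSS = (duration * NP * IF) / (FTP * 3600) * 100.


Product = 3299 * 335 * 0.933 = 1031118.945
Base = 359 * 3600 = 1292400
TSS = 1031118.945 / 1292400 * 100 = 79.78

79.78 TSS


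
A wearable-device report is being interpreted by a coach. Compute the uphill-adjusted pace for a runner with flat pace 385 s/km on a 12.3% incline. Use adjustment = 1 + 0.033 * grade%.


Adjustment factor = 1 + 0.033 * 12.3 = 1.4059
Grade-adjusted pace = 385 * 1.4059 = 541.27 s/km

541.27 s/km


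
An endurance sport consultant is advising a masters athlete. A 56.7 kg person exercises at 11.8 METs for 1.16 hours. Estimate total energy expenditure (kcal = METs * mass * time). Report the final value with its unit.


Energy = METs * mass(kg) * time(h)
= 11.8 * 56.7 * 1.16
= 776.11 kcal

776.11 kcal


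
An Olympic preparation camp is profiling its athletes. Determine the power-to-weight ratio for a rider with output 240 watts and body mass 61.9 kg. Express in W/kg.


P/W = 240 / 61.9 = 3.877 W/kg

3.877 W/kg


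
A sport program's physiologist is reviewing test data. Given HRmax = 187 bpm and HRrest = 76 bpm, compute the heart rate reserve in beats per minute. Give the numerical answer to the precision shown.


Heart rate reserve = maximum HR minus resting HR
HRR = 187 - 76 = 111 bpm

111 bpm


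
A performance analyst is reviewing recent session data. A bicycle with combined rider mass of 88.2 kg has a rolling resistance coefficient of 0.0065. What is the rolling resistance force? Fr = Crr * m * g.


Fr = 0.0065 * 88.2 * 9.81
= 0.5733 * 9.81
= 5.624 N

5.624 N


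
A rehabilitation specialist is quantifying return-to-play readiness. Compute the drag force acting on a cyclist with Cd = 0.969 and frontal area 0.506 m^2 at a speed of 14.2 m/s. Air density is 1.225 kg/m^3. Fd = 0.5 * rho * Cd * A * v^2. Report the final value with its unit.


Step 1: v^2 = 201.64
Step 2: Fd = 0.5 * 1.225 * 0.969 * 0.506 * 201.64
= 60.556 N

60.556 N


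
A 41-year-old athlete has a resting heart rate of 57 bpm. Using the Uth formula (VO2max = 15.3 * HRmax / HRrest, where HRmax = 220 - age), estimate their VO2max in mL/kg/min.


HRmax = 220 - 41 = 179 bpm
Ratio = HRmax / HRrest = 179 / 57 = 3.1404
VO2max = 15.3 * 3.1404 = 48.05 mL/kg/min

48.05 mL/kg/min


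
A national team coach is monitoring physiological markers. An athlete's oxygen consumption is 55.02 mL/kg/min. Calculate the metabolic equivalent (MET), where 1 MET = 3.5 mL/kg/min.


MET = VO2 / 3.5
= 55.02 / 3.5
= 15.72 METs

15.72 METs


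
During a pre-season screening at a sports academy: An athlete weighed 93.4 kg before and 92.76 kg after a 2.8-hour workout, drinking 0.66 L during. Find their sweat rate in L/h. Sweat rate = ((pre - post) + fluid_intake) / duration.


Body mass change = 0.64 kg
Total sweat loss = 0.64 + 0.66 = 1.3 L
Rate = 1.3 / 2.8 = 0.464 L/h

0.464 L/h


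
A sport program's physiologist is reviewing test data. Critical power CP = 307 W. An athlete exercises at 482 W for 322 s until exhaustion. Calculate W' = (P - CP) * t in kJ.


P - CP = 482 - 307 = 175 W
W' = 175 * 322 = 56350 J
= 56350 / 1000 = 56.35 kJ

56.35 kJ


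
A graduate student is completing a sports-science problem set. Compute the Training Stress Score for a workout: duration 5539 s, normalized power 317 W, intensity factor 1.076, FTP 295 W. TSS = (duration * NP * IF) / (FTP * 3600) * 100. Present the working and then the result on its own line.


Product = 5539 * 317 * 1.076 = 1889308.588
Base = 295 * 3600 = 1062000
TSS = 1889308.588 / 1062000 * 100 = 177.9

177.9 TSS


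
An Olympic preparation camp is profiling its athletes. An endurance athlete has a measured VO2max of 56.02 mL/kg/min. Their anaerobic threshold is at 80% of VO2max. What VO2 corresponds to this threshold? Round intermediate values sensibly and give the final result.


Anaerobic threshold VO2 = VO2max * 80%
= 56.02 * 0.8
= 44.82 mL/kg/min

44.82 mL/kg/min


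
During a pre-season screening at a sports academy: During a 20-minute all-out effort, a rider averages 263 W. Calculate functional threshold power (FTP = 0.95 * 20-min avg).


FTP = 0.95 * 263
= 249.85 W

249.85 W


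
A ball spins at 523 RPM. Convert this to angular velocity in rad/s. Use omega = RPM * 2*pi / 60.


omega = 523 * 2 * pi / 60
= 523 * 6.28318531 / 60
= 3286.106 / 60
= 54.768 rad/s

54.768 rad/s


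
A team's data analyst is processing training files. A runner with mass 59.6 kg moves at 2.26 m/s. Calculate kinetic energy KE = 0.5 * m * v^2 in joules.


v^2 = 2.26^2 = 5.1076
KE = 0.5 * 59.6 * 5.1076
= 152.21 J

152.21 J


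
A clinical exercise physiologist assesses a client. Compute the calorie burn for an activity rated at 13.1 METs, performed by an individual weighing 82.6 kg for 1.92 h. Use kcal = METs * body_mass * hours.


Product of METs and mass = 13.1 * 82.6 = 1082.06
Total kcal = 1082.06 * 1.92 = 2077.56 kcal

2077.56 kcal


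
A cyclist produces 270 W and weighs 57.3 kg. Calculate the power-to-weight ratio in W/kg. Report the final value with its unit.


P/W = power / mass
= 270 / 57.3
= 4.712 W/kg

4.712 W/kg


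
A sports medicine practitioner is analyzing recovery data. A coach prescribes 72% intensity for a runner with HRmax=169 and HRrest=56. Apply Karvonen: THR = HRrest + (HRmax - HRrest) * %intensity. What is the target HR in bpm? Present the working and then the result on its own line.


Heart rate reserve = 169 - 56 = 113
Intensity fraction = 72 / 100 = 0.72
THR = 56 + 113 * 0.72 = 137.36 bpm

137.36 bpm


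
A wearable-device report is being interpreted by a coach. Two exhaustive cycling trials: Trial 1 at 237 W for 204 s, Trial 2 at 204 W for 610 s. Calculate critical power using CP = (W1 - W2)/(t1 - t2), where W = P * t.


W1 = 237 * 204 = 48348 J
W2 = 204 * 610 = 124440 J
CP = (48348 - 124440) / (204 - 610)
= -76092 / -406
= 187.42 W

187.42 W


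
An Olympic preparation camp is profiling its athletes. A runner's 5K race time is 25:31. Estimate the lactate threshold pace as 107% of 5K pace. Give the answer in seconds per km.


Total race time = 25*60 + 31 = 1531 seconds
5K pace = 1531 / 5 = 306.2 sec/km
LT pace = 306.2 * 1.07 = 327.63 sec/km

327.63 s/km


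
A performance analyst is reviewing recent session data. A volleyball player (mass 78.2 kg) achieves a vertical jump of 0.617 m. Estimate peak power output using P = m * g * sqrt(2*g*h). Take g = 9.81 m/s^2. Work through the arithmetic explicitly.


2 * g * h = 2 * 9.81 * 0.617 = 12.10554
sqrt(12.10554) = 3.479302 m/s
P = 78.2 * 9.81 * 3.479302 = 2669.12 W

2669.12 W


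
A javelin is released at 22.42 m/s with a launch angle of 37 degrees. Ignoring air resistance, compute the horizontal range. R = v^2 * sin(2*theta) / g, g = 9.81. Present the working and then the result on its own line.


Launch speed squared = 502.6564
sin(2 * 37 deg) = 0.961262
Range = 502.6564 * 0.961262 / 9.81
= 49.254 m

49.254 m


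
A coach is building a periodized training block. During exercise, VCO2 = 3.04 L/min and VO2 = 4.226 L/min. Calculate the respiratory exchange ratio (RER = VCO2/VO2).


RER = VCO2 / VO2
= 3.04 / 4.226
= 0.7194

0.7194


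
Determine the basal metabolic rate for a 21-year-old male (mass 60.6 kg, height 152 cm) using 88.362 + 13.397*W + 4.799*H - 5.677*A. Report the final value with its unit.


BMR = 88.362 + 13.397*60.6 + 4.799*152 - 5.677*21
= 1510.45 kcal/day

1510.45 kcal/day


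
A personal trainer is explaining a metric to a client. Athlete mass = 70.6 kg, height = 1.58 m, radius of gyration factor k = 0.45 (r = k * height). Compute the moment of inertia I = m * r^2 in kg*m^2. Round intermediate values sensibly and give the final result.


r = k * height = 0.45 * 1.58 = 0.711 m
r^2 = 0.711^2 = 0.505521
I = 70.6 * 0.505521 = 35.69 kg*m^2

35.69 kg*m^2


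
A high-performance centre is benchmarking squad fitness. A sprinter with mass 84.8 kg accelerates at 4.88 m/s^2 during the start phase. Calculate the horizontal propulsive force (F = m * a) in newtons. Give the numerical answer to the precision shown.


F = m * a
= 84.8 * 4.88
= 413.82 N

413.82 N


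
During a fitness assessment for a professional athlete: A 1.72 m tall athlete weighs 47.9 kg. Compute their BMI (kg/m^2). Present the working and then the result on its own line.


height^2 = 2.9584 m^2
BMI = 47.9 / 2.9584 = 16.19 kg/m^2

16.19 kg/m^2


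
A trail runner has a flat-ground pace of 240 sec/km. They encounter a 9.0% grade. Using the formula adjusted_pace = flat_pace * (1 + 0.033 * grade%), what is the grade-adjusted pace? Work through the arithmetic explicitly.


Grade factor = 1 + 0.033 * 9.0 = 1.297
Adjusted = 240 * 1.297 = 311.28 sec/km

311.28 s/km


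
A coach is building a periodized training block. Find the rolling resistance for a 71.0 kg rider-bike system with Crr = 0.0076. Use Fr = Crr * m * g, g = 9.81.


m * g = 71.0 * 9.81 = 696.51 N
Fr = 0.0076 * 696.51 = 5.293 N

5.293 N


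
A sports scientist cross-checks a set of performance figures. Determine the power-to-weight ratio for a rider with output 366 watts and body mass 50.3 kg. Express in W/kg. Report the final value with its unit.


P/W = 366 / 50.3 = 7.276 W/kg

7.276 W/kg


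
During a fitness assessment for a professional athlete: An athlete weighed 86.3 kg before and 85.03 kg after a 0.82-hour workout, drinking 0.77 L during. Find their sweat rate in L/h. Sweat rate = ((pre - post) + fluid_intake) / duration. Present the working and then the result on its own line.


Body mass change = 1.27 kg
Total sweat loss = 1.27 + 0.77 = 2.04 L
Rate = 2.04 / 0.82 = 2.488 L/h

2.488 L/h


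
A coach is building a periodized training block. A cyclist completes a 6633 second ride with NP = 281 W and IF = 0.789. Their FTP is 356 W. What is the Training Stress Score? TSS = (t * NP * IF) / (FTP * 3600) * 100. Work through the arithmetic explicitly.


t * NP * IF = 6633 * 281 * 0.789 = 1470595.797
FTP * 3600 = 1281600
TSS = (1470595.797 / 1281600) * 100 = 114.75

114.75 TSS


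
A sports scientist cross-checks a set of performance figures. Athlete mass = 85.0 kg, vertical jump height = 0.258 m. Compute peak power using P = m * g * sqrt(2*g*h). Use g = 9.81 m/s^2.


sqrt(2 * 9.81 * 0.258) = sqrt(5.06196) = 2.24988 m/s
P = 85.0 * 9.81 * 2.24988
= 1876.06 W

1876.06 W


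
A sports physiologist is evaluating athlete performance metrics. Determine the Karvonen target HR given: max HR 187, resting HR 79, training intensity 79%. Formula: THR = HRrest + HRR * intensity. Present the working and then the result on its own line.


HRR = HRmax - HRrest = 187 - 79 = 108
THR = 79 + 108 * 0.79
= 164.32 bpm

164.32 bpm


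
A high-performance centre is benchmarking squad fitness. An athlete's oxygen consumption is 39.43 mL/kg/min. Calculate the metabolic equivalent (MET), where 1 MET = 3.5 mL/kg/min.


MET = VO2 / 3.5
= 39.43 / 3.5
= 11.27 METs

11.27 METs


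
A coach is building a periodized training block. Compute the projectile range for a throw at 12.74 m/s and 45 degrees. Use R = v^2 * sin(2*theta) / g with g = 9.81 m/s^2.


Two times the angle = 90 degrees
sin(90) = 1.0
R = 162.3076 * 1.0 / 9.81 = 16.545 m

16.545 m


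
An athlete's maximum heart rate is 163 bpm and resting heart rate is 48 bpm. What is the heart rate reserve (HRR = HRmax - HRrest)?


HRR = HRmax - HRrest
= 163 - 48
= 115 bpm

115 bpm


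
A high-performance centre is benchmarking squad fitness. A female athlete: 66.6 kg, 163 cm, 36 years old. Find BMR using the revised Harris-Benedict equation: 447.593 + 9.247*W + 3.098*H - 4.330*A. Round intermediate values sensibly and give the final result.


Intercept = 447.593
Weight contribution = 9.247 * 66.6 = 615.8502
Height contribution = 3.098 * 163 = 504.974
Age contribution = 4.33 * 36 = 155.88
BMR = 447.593 + 615.8502 + 504.974 - 155.88
= 1412.54 kcal/day

1412.54 kcal/day


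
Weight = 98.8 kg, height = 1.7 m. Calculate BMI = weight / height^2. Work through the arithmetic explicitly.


height^2 = 1.7^2 = 2.89
BMI = 98.8 / 2.89 = 34.19 kg/m^2

34.19 kg/m^2


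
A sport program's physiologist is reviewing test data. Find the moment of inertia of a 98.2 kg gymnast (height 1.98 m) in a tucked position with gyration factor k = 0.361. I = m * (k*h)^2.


Radius of gyration = 0.361 * 1.98 = 0.71478 m
I = 98.2 * 0.71478^2
= 98.2 * 0.51091
= 50.171 kg*m^2

50.171 kg*m^2


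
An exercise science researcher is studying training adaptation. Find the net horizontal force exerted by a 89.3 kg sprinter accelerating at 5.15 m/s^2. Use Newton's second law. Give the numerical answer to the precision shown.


Newton's second law: F = m * a
F = 89.3 * 5.15 = 459.9 N

459.9 N


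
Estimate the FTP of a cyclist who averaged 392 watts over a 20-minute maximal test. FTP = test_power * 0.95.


FTP = 392 * 0.95 = 372.4 W

372.4 W


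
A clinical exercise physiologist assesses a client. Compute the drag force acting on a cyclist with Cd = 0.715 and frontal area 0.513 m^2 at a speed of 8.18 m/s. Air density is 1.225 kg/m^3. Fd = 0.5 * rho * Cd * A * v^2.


Step 1: v^2 = 66.9124
Step 2: Fd = 0.5 * 1.225 * 0.715 * 0.513 * 66.9124
= 15.033 N

15.033 N


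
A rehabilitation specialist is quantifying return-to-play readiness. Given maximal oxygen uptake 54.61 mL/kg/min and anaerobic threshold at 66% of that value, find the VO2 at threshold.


Percentage as decimal = 0.66
VO2 at AT = 54.61 * 0.66 = 36.04 mL/kg/min

36.04 mL/kg/min


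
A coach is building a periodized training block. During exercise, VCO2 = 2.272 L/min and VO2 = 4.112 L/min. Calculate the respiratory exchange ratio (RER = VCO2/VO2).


RER = VCO2 / VO2
= 2.272 / 4.112
= 0.5525

0.5525


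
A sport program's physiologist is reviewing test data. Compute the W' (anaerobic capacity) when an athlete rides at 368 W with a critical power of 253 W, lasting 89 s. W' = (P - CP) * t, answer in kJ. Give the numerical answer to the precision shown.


Above-CP power = 115 W
Duration = 89 s
W' = 115 * 89 = 10235 J
Convert: 10235 / 1000 = 10.235 kJ

10.235 kJ


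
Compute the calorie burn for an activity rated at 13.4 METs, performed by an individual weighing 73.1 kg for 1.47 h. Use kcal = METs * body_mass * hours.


Product of METs and mass = 13.4 * 73.1 = 979.54
Total kcal = 979.54 * 1.47 = 1439.92 kcal

1439.92 kcal


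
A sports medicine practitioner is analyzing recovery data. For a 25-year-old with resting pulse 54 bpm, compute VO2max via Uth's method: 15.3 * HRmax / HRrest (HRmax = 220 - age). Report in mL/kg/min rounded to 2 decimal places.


Step 1: HRmax = 220 - 25 = 195 bpm
Step 2: Ratio = 195 / 54 = 3.6111
Step 3: VO2max = 15.3 * 3.6111 = 55.25 mL/kg/min

55.25 mL/kg/min


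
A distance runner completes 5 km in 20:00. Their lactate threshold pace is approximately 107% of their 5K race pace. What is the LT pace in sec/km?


Convert to seconds: 20 min 0 s = 1200 s
Pace per km = 1200 / 5 = 240.0 s/km
LT pace = 240.0 * 1.07 = 256.8 s/km

256.8 s/km


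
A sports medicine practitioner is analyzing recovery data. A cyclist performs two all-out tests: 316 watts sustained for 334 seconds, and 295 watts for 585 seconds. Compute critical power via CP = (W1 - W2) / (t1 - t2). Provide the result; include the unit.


W1 = P1 * t1 = 316 * 334 = 105544 J
W2 = P2 * t2 = 295 * 585 = 172575 J
CP = (105544 - 172575) / (334 - 585)
= 267.06 W

267.06 W


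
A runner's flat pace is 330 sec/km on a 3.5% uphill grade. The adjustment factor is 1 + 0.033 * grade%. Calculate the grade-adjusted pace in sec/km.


Factor = 1 + 0.033 * 3.5 = 1.1155
Adjusted pace = 330 * 1.1155
= 368.12 sec/km

368.12 s/km


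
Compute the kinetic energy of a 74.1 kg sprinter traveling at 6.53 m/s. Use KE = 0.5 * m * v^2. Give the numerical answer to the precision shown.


Velocity squared = 42.6409
KE = 0.5 * 74.1 * 42.6409 = 1579.85 J

1579.85 J


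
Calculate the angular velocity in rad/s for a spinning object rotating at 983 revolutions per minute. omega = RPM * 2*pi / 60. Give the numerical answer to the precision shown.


omega = RPM * 2*pi / 60
= 983 * 6.28318531 / 60
= 102.94 rad/s

102.94 rad/s


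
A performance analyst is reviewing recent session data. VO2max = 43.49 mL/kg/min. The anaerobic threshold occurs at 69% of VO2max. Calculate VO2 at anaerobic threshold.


AT fraction = 69 / 100 = 0.69
AT VO2 = 43.49 * 0.69
= 30.01 mL/kg/min

30.01 mL/kg/min


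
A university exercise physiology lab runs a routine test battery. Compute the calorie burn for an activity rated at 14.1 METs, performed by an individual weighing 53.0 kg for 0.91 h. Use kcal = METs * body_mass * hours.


Product of METs and mass = 14.1 * 53.0 = 747.3
Total kcal = 747.3 * 0.91 = 680.04 kcal

680.04 kcal


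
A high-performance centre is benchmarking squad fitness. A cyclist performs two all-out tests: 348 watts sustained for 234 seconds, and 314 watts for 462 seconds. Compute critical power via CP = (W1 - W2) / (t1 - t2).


W1 = P1 * t1 = 348 * 234 = 81432 J
W2 = P2 * t2 = 314 * 462 = 145068 J
CP = (81432 - 145068) / (234 - 462)
= 279.11 W

279.11 W


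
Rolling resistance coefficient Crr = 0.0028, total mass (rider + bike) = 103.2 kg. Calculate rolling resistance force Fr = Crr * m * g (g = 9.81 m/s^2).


Fr = Crr * m * g
= 0.0028 * 103.2 * 9.81
= 2.835 N

2.835 N


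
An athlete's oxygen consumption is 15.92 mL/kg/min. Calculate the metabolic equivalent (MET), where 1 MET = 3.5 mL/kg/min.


MET = VO2 / 3.5
= 15.92 / 3.5
= 4.55 METs

4.55 METs


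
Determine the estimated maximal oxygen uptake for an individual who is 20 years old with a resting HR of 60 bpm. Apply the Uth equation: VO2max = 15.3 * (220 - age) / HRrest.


HRmax = 220 - 20 = 200
VO2max = 15.3 * (200 / 60)
= 15.3 * 3.3333
= 51.0 mL/kg/min

51.0 mL/kg/min


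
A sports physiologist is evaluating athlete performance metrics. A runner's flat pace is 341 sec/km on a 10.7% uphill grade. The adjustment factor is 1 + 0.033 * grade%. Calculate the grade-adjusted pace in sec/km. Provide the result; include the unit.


Factor = 1 + 0.033 * 10.7 = 1.3531
Adjusted pace = 341 * 1.3531
= 461.41 sec/km

461.41 s/km


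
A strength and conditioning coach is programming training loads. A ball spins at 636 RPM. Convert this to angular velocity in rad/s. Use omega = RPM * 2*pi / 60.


omega = 636 * 2 * pi / 60
= 636 * 6.28318531 / 60
= 3996.106 / 60
= 66.602 rad/s

66.602 rad/s


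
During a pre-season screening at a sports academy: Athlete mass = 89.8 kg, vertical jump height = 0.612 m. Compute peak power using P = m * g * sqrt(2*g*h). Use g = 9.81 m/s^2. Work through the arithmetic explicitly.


sqrt(2 * 9.81 * 0.612) = sqrt(12.00744) = 3.465175 m/s
P = 89.8 * 9.81 * 3.465175
= 3052.6 W

3052.6 W


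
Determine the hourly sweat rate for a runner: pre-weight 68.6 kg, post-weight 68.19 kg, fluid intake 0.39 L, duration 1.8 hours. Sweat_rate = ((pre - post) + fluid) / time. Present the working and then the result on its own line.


Mass lost = 68.6 - 68.19 = 0.41 kg
Add fluid consumed: 0.41 + 0.39 = 0.8 L total sweat
Sweat rate = 0.8 / 1.8 = 0.444 L/h

0.444 L/h


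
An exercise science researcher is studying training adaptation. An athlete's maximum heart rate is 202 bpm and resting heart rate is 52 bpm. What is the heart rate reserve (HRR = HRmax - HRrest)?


HRR = HRmax - HRrest
= 202 - 52
= 150 bpm

150 bpm


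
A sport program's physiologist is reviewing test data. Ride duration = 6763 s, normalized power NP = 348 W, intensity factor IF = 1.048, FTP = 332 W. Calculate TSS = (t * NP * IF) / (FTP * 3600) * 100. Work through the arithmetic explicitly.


Numerator = 6763 * 348 * 1.048 = 2466493.152
Denominator = 332 * 3600 = 1195200
TSS = 2466493.152 / 1195200 * 100
= 206.37

206.37 TSS


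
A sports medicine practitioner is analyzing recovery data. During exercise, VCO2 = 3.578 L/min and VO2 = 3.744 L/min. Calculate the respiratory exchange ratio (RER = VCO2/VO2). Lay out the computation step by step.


RER = VCO2 / VO2
= 3.578 / 3.744
= 0.9557

0.9557


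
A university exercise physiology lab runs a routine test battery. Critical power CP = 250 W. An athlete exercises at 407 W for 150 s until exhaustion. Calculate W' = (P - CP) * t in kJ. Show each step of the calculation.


P - CP = 407 - 250 = 157 W
W' = 157 * 150 = 23550 J
= 23550 / 1000 = 23.55 kJ

23.55 kJ


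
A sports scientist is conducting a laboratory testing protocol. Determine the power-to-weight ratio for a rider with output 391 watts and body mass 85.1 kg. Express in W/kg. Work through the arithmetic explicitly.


P/W = 391 / 85.1 = 4.595 W/kg

4.595 W/kg


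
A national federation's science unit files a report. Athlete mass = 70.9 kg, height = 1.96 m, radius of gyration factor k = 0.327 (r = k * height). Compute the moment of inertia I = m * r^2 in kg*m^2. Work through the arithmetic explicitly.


r = k * height = 0.327 * 1.96 = 0.64092 m
r^2 = 0.64092^2 = 0.410778
I = 70.9 * 0.410778 = 29.124 kg*m^2

29.124 kg*m^2


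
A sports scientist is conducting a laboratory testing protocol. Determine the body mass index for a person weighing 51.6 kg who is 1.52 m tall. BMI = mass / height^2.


BMI = mass / height^2
= 51.6 / 1.52^2
= 51.6 / 2.3104
= 22.33 kg/m^2

22.33 kg/m^2


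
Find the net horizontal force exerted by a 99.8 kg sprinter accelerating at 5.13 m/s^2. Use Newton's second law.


Newton's second law: F = m * a
F = 99.8 * 5.13 = 511.97 N

511.97 N


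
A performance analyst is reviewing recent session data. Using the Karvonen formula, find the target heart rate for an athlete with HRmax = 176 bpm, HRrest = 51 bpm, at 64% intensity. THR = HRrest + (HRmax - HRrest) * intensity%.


HRR = 176 - 51 = 125
THR = 51 + 125 * 0.64
= 51 + 80.0
= 131.0 bpm

131.0 bpm


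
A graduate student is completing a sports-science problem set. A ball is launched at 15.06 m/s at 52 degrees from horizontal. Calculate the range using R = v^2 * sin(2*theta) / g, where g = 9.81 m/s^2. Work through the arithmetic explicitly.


sin(2 * 52) = sin(104) = 0.970296
v^2 = 15.06^2 = 226.8036
R = 226.8036 * 0.970296 / 9.81
= 22.433 m

22.433 m


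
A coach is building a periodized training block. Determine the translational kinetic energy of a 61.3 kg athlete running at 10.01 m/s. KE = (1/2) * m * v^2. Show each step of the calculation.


KE = 0.5 * m * v^2
= 0.5 * 61.3 * 10.01^2
= 0.5 * 61.3 * 100.2001
= 3071.13 J

3071.13 J


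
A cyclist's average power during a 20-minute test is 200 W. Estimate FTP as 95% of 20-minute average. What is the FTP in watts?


FTP = 20-min power * 0.95
= 200 * 0.95
= 190.0 W

190.0 W


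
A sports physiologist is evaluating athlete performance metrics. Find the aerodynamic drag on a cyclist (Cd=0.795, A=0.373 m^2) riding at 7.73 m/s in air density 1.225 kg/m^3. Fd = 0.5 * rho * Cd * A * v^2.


Fd = 0.5 * 1.225 * 0.795 * 0.373 * 7.73^2
= 0.5 * 1.225 * 0.795 * 0.373 * 59.7529
= 10.853 N

10.853 N


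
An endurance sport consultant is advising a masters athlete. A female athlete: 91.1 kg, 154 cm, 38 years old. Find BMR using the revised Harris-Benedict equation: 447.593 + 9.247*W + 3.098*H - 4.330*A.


Intercept = 447.593
Weight contribution = 9.247 * 91.1 = 842.4017
Height contribution = 3.098 * 154 = 477.092
Age contribution = 4.33 * 38 = 164.54
BMR = 447.593 + 842.4017 + 477.092 - 164.54
= 1602.55 kcal/day

1602.55 kcal/day


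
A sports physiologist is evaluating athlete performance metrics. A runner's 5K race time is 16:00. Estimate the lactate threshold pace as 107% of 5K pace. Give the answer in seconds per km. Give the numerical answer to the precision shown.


Total race time = 16*60 + 0 = 960 seconds
5K pace = 960 / 5 = 192.0 sec/km
LT pace = 192.0 * 1.07 = 205.44 sec/km

205.44 s/km


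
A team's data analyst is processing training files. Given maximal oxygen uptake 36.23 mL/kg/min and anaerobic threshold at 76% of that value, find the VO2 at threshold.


Percentage as decimal = 0.76
VO2 at AT = 36.23 * 0.76 = 27.53 mL/kg/min

27.53 mL/kg/min


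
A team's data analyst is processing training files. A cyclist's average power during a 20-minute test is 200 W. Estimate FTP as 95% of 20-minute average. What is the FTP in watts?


FTP = 20-min power * 0.95
= 200 * 0.95
= 190.0 W

190.0 W


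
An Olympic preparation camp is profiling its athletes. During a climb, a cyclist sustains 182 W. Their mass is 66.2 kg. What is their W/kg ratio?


Power-to-weight = 182 W / 66.2 kg
= 2.749 W/kg

2.749 W/kg


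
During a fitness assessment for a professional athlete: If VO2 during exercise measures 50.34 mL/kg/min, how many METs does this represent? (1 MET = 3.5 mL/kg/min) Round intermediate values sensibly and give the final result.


METs = VO2 / 3.5 = 50.34 / 3.5 = 14.38

14.38 METs


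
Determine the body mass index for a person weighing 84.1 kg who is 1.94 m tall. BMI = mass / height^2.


BMI = mass / height^2
= 84.1 / 1.94^2
= 84.1 / 3.7636
= 22.35 kg/m^2

22.35 kg/m^2


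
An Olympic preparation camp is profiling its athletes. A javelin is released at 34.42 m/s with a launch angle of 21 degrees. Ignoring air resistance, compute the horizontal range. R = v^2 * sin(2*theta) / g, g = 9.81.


Launch speed squared = 1184.7364
sin(2 * 21 deg) = 0.669131
Range = 1184.7364 * 0.669131 / 9.81
= 80.81 m

80.81 m


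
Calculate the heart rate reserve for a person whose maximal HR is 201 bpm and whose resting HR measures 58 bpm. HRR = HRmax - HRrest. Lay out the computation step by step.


HRmax = 201 bpm
HRrest = 58 bpm
HRR = 201 - 58 = 143 bpm

143 bpm


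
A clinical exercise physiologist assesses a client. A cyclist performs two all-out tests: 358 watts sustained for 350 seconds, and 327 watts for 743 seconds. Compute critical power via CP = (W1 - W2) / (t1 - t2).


W1 = P1 * t1 = 358 * 350 = 125300 J
W2 = P2 * t2 = 327 * 743 = 242961 J
CP = (125300 - 242961) / (350 - 743)
= 299.39 W

299.39 W


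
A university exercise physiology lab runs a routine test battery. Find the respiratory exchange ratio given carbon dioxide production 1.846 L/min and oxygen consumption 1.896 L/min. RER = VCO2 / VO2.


VCO2 = 1.846 L/min
VO2 = 1.896 L/min
RER = 1.846 / 1.896 = 0.9736

0.9736


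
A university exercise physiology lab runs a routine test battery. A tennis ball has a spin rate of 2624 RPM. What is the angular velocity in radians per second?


Convert RPM to rad/s: multiply by 2*pi and divide by 60
omega = 2624 * 2 * pi / 60
= 274.785 rad/s

274.785 rad/s


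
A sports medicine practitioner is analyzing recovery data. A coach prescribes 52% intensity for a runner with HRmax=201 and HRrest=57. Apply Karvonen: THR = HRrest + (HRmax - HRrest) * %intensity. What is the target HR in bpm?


Heart rate reserve = 201 - 57 = 144
Intensity fraction = 52 / 100 = 0.52
THR = 57 + 144 * 0.52 = 131.88 bpm

131.88 bpm


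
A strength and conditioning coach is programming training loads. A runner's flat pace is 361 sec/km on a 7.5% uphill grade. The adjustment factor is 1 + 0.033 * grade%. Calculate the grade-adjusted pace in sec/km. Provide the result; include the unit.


Factor = 1 + 0.033 * 7.5 = 1.2475
Adjusted pace = 361 * 1.2475
= 450.35 sec/km

450.35 s/km


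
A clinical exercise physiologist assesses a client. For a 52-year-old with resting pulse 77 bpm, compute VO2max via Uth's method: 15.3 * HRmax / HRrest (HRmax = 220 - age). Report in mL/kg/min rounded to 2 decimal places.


Step 1: HRmax = 220 - 52 = 168 bpm
Step 2: Ratio = 168 / 77 = 2.1818
Step 3: VO2max = 15.3 * 2.1818 = 33.38 mL/kg/min

33.38 mL/kg/min


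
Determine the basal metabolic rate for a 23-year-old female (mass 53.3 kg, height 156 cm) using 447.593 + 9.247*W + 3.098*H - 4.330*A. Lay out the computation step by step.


BMR = 447.593 + 9.247*53.3 + 3.098*156 - 4.330*23
= 1324.16 kcal/day

1324.16 kcal/day


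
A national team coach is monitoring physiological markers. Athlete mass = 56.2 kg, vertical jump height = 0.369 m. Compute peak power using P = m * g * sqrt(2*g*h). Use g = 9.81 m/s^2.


sqrt(2 * 9.81 * 0.369) = sqrt(7.23978) = 2.690684 m/s
P = 56.2 * 9.81 * 2.690684
= 1483.43 W

1483.43 W


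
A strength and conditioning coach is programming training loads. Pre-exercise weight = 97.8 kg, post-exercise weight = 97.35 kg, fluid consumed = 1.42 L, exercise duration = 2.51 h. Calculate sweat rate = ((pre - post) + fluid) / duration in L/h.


Weight loss = 97.8 - 97.35 = 0.45 kg (approx L)
Total sweat = 0.45 + 1.42 = 1.87 L
Sweat rate = 1.87 / 2.51 = 0.745 L/h

0.745 L/h


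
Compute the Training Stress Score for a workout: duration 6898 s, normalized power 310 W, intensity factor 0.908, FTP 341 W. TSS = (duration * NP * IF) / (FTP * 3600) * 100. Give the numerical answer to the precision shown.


Product = 6898 * 310 * 0.908 = 1941649.04
Base = 341 * 3600 = 1227600
TSS = 1941649.04 / 1227600 * 100 = 158.17

158.17 TSS


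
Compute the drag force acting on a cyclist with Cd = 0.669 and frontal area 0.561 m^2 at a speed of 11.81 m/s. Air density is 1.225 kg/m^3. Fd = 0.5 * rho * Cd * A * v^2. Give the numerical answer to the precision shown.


Step 1: v^2 = 139.4761
Step 2: Fd = 0.5 * 1.225 * 0.669 * 0.561 * 139.4761
= 32.062 N

32.062 N


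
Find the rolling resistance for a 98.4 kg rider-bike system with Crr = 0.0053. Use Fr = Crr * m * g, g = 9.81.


m * g = 98.4 * 9.81 = 965.304 N
Fr = 0.0053 * 965.304 = 5.116 N

5.116 N


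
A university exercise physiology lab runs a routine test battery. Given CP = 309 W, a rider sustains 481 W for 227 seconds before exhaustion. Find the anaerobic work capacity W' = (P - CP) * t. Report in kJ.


Excess power = 481 - 309 = 172 W
Work above CP = 172 * 227 = 39044 J
W' = 39.044 kJ

39.044 kJ


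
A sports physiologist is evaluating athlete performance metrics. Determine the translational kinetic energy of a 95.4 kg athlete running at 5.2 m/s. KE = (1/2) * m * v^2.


KE = 0.5 * m * v^2
= 0.5 * 95.4 * 5.2^2
= 0.5 * 95.4 * 27.04
= 1289.81 J

1289.81 J


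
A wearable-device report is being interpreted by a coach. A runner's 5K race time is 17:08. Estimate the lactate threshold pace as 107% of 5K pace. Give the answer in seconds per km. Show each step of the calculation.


Total race time = 17*60 + 8 = 1028 seconds
5K pace = 1028 / 5 = 205.6 sec/km
LT pace = 205.6 * 1.07 = 219.99 sec/km

219.99 s/km


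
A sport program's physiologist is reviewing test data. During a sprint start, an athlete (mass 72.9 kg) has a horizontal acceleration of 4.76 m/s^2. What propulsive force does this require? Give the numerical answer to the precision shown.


Propulsive force = mass * acceleration
= 72.9 kg * 4.76 m/s^2
= 347.0 N

347.0 N


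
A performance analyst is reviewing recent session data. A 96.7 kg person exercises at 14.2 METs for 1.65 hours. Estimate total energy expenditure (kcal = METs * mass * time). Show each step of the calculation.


Energy = METs * mass(kg) * time(h)
= 14.2 * 96.7 * 1.65
= 2265.68 kcal

2265.68 kcal


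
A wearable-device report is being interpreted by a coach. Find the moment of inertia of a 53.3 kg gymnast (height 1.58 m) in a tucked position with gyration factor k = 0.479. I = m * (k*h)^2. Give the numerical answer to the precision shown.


Radius of gyration = 0.479 * 1.58 = 0.75682 m
I = 53.3 * 0.75682^2
= 53.3 * 0.572777
= 30.529 kg*m^2

30.529 kg*m^2


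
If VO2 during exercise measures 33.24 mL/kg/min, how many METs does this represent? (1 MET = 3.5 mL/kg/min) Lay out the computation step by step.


METs = VO2 / 3.5 = 33.24 / 3.5 = 9.5

9.5 METs


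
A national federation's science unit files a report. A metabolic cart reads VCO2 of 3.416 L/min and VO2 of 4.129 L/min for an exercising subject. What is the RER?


RER = VCO2 / VO2 = 3.416 / 4.129 = 0.8273

0.8273


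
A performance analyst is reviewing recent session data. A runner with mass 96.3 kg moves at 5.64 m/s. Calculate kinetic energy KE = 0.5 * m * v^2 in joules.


v^2 = 5.64^2 = 31.8096
KE = 0.5 * 96.3 * 31.8096
= 1531.63 J

1531.63 J


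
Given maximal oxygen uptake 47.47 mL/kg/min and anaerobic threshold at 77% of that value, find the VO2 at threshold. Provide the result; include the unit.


Percentage as decimal = 0.77
VO2 at AT = 47.47 * 0.77 = 36.55 mL/kg/min

36.55 mL/kg/min


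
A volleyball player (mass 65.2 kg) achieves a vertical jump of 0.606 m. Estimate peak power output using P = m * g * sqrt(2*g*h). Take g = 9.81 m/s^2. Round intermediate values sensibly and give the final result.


2 * g * h = 2 * 9.81 * 0.606 = 11.88972
sqrt(11.88972) = 3.448147 m/s
P = 65.2 * 9.81 * 3.448147 = 2205.48 W

2205.48 W


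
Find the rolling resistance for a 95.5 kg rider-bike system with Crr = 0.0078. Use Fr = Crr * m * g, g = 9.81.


m * g = 95.5 * 9.81 = 936.855 N
Fr = 0.0078 * 936.855 = 7.307 N

7.307 N


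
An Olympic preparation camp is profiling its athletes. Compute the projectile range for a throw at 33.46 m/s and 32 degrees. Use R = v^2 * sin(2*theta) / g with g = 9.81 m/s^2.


Two times the angle = 64 degrees
sin(64) = 0.898794
R = 1119.5716 * 0.898794 / 9.81 = 102.575 m

102.575 m


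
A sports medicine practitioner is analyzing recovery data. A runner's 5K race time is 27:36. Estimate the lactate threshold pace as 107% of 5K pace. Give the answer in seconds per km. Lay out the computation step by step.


Total race time = 27*60 + 36 = 1656 seconds
5K pace = 1656 / 5 = 331.2 sec/km
LT pace = 331.2 * 1.07 = 354.38 sec/km

354.38 s/km


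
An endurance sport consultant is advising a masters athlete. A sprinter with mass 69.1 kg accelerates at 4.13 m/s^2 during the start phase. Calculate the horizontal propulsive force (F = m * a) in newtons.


F = m * a
= 69.1 * 4.13
= 285.38 N

285.38 N


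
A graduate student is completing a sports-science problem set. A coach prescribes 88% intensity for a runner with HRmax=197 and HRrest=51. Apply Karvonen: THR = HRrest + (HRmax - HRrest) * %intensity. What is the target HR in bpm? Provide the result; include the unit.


Heart rate reserve = 197 - 51 = 146
Intensity fraction = 88 / 100 = 0.88
THR = 51 + 146 * 0.88 = 179.48 bpm

179.48 bpm
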